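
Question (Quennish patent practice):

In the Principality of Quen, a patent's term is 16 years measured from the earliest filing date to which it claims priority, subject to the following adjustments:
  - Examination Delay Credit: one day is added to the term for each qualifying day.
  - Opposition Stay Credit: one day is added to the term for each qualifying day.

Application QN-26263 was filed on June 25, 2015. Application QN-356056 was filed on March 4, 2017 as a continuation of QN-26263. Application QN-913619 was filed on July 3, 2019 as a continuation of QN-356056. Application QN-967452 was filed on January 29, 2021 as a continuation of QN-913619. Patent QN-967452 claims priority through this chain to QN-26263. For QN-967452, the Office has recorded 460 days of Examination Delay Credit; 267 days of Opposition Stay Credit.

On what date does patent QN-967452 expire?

Earliest priority filing: 25 June 2015.
Base term: 25 June 2015 + 16 years → 25 June 2031.
Examination Delay Credit: +460 days → 27 September 2032.
Opposition Stay Credit: +267 days → 21 June 2033.

2033-06-21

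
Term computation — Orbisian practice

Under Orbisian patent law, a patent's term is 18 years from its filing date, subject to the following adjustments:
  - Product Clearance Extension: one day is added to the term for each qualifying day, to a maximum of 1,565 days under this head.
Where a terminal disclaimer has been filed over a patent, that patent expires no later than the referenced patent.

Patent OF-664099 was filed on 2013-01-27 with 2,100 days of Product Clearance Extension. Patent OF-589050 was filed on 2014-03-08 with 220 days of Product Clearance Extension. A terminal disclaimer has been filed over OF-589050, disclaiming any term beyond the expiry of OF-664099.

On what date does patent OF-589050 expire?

October 14, 2032

Natural term of OF-589050:
  Base: filing + 18 years → 8 March 2032.
  Product Clearance Extension: 220 days (within the 1565-day cap) → +220 days → 14 October 2032.
Expiry of referenced patent OF-664099:
  Base: filing + 18 years → 27 January 2031.
  Product Clearance Extension: 2100 days claimed exceeds the 1565-day cap, so +1565 days → 11 May 2035.
Terminal disclaimer: OF-589050 expires on the earlier of 14 October 2032 and 11 May 2035.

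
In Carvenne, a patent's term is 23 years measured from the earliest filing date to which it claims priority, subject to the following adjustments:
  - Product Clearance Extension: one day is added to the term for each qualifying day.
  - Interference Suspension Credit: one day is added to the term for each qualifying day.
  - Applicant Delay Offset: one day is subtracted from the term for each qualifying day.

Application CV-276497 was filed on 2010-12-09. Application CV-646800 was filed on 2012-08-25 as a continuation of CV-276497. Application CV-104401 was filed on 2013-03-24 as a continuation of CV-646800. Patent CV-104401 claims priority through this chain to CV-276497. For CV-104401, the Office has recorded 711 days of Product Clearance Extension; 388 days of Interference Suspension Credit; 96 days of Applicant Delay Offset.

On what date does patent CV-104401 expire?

2036-09-07

Earliest priority filing: 9 December 2010.
Base term: 9 December 2010 + 23 years → 9 December 2033.
Product Clearance Extension: +711 days → 20 November 2035.
Interference Suspension Credit: +388 days → 12 December 2036.
Applicant Delay Offset: −96 days → 7 September 2036.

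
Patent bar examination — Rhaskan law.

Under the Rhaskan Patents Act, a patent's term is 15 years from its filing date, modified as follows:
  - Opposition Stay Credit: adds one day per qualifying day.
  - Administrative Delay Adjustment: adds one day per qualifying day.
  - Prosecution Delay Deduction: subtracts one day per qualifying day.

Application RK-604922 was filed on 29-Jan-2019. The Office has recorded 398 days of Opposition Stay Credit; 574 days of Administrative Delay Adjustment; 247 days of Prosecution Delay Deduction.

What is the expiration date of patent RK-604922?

2036-01-24

Base term: filing date + 15 years → 29 January 2034.
Opposition Stay Credit: +398 days → 3 March 2035.
Administrative Delay Adjustment: +574 days → 27 September 2036.
Prosecution Delay Deduction: −247 days → 24 January 2036.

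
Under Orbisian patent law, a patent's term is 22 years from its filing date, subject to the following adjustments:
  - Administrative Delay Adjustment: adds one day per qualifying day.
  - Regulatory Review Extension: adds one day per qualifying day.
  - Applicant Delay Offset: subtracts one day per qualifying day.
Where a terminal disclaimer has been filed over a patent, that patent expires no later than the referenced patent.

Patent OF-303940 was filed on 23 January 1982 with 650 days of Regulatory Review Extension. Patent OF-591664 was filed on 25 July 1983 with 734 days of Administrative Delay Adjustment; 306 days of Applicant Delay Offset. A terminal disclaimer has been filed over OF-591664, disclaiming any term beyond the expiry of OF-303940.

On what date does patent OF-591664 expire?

Natural term of OF-591664:
  Base: filing + 22 years → 25 July 2005.
  Administrative Delay Adjustment: +734 days → 29 July 2007.
  Applicant Delay Offset: −306 days → 26 September 2006.
Expiry of referenced patent OF-303940:
  Base: filing + 22 years → 23 January 2004.
  Regulatory Review Extension: +650 days → 3 November 2005.
Terminal disclaimer: OF-591664 expires on the earlier of 26 September 2006 and 3 November 2005.

2005-11-03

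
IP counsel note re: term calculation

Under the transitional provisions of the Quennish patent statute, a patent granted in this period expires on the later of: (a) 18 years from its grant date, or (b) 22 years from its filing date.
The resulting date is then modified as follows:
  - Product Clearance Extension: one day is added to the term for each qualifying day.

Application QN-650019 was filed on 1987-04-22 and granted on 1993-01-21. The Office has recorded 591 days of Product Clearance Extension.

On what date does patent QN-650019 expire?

(a) grant + 18 years → 21 January 2011.
(b) filing + 22 years → 22 April 2009.
Later of the two: 21 January 2011.
Product Clearance Extension: +591 days → 3 September 2012.

September 3, 2012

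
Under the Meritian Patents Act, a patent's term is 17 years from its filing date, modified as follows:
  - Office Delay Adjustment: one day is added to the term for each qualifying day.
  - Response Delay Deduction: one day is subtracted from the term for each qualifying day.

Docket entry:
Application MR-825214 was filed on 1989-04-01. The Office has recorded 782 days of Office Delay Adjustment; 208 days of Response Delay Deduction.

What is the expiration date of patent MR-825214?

Base term: filing date + 17 years → 1 April 2006.
Office Delay Adjustment: +782 days → 22 May 2008.
Response Delay Deduction: −208 days → 27 October 2007.

2007-10-27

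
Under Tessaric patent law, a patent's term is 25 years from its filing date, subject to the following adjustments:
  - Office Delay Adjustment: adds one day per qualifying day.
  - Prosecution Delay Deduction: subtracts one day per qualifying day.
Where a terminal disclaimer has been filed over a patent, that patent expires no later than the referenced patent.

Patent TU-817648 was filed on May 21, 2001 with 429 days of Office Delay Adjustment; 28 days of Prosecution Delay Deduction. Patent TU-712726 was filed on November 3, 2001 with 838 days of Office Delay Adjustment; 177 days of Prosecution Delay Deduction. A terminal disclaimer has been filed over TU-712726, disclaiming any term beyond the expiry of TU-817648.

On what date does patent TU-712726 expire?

Natural term of TU-712726:
  Base: filing + 25 years → 3 November 2026.
  Office Delay Adjustment: +838 days → 18 February 2029.
  Prosecution Delay Deduction: −177 days → 25 August 2028.
Expiry of referenced patent TU-817648:
  Base: filing + 25 years → 21 May 2026.
  Office Delay Adjustment: +429 days → 24 July 2027.
  Prosecution Delay Deduction: −28 days → 26 June 2027.
Terminal disclaimer: TU-712726 expires on the earlier of 25 August 2028 and 26 June 2027.

2027-06-26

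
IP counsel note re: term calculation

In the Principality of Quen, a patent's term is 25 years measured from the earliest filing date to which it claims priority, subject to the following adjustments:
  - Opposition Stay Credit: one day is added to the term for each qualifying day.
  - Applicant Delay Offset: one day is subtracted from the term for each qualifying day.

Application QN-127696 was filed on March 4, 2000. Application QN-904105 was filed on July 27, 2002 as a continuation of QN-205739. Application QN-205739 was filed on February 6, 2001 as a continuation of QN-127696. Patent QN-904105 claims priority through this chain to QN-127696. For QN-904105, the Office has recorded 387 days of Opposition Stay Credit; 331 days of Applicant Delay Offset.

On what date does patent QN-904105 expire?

April 29, 2025

Earliest priority filing: 4 March 2000.
Base term: 4 March 2000 + 25 years → 4 March 2025.
Opposition Stay Credit: +387 days → 26 March 2026.
Applicant Delay Offset: −331 days → 29 April 2025.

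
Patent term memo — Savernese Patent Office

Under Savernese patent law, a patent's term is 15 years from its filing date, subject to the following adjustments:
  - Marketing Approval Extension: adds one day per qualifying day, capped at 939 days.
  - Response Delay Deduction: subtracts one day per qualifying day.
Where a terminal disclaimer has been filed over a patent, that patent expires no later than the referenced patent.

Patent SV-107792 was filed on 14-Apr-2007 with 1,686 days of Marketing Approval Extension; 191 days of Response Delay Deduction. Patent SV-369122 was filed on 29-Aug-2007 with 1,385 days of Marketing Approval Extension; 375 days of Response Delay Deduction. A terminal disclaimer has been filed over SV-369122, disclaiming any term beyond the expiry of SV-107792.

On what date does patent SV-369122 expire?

March 15, 2024

Natural term of SV-369122:
  Base: filing + 15 years → 29 August 2022.
  Marketing Approval Extension: 1385 days claimed exceeds the 939-day cap, so +939 days → 25 March 2025.
  Response Delay Deduction: −375 days → 15 March 2024.
Expiry of referenced patent SV-107792:
  Base: filing + 15 years → 14 April 2022.
  Marketing Approval Extension: 1686 days claimed exceeds the 939-day cap, so +939 days → 8 November 2024.
  Response Delay Deduction: −191 days → 1 May 2024.
Terminal disclaimer: SV-369122 expires on the earlier of 15 March 2024 and 1 May 2024.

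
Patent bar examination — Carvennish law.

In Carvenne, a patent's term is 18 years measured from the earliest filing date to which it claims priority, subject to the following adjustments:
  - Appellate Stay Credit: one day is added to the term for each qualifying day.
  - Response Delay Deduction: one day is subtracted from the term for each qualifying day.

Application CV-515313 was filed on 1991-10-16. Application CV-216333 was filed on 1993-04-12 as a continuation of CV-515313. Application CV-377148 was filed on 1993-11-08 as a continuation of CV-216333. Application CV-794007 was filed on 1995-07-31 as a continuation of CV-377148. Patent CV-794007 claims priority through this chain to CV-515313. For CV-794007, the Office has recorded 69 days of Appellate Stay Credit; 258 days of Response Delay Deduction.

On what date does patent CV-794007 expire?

2009-04-10

Earliest priority filing: 16 October 1991.
Base term: 16 October 1991 + 18 years → 16 October 2009.
Appellate Stay Credit: +69 days → 24 December 2009.
Response Delay Deduction: −258 days → 10 April 2009.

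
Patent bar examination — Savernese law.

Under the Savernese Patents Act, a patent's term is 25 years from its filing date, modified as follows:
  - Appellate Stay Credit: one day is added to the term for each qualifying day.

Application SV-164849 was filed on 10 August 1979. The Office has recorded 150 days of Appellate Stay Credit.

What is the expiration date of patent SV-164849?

2005-01-07

Base term: filing date + 25 years → 10 August 2004.
Appellate Stay Credit: +150 days → 7 January 2005.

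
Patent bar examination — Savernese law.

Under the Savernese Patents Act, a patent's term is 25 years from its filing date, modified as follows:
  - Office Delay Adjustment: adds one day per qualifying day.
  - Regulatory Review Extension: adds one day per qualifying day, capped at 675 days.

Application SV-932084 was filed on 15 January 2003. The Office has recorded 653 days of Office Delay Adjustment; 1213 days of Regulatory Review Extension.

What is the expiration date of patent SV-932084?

Base term: filing date + 25 years → 15 January 2028.
Office Delay Adjustment: +653 days → 29 October 2029.
Regulatory Review Extension: 1213 days claimed exceeds the 675-day cap, so +675 days → 4 September 2031.

2031-09-04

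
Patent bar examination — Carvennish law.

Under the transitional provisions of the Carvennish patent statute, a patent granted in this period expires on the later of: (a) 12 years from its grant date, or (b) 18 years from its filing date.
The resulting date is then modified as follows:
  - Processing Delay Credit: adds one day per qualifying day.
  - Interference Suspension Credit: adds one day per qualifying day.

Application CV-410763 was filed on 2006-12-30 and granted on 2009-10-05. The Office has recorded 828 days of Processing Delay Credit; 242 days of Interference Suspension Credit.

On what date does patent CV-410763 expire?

2027-12-05

(a) grant + 12 years → 5 October 2021.
(b) filing + 18 years → 30 December 2024.
Later of the two: 30 December 2024.
Processing Delay Credit: +828 days → 7 April 2027.
Interference Suspension Credit: +242 days → 5 December 2027.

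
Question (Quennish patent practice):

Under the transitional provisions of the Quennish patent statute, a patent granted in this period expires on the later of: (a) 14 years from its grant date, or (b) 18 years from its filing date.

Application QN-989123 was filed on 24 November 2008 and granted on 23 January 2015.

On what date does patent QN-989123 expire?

(a) grant + 14 years → 23 January 2029.
(b) filing + 18 years → 24 November 2026.
Later of the two: 23 January 2029.

2029-01-23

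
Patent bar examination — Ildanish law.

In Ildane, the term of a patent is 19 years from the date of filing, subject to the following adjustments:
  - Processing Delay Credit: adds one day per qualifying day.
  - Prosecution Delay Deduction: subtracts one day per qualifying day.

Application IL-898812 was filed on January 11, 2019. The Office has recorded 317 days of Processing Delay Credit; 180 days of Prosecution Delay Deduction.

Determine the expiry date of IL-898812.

2038-05-28

Base term: filing date + 19 years → 11 January 2038.
Processing Delay Credit: +317 days → 24 November 2038.
Prosecution Delay Deduction: −180 days → 28 May 2038.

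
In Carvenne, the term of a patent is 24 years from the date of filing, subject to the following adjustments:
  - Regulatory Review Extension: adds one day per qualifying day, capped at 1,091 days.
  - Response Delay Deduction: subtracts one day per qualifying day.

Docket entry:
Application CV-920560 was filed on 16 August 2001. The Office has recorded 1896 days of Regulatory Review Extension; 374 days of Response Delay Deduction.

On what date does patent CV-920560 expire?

August 3, 2027

Base term: filing date + 24 years → 16 August 2025.
Regulatory Review Extension: 1896 days claimed exceeds the 1091-day cap, so +1091 days → 11 August 2028.
Response Delay Deduction: −374 days → 3 August 2027.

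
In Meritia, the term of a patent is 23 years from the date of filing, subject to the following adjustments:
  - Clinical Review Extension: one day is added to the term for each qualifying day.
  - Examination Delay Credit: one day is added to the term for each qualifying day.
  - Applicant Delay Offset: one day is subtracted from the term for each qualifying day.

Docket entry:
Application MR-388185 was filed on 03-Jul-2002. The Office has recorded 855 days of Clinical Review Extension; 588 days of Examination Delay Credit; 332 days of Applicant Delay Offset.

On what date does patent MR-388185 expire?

Base term: filing date + 23 years → 3 July 2025.
Clinical Review Extension: +855 days → 5 November 2027.
Examination Delay Credit: +588 days → 15 June 2029.
Applicant Delay Offset: −332 days → 18 July 2028.

July 18, 2028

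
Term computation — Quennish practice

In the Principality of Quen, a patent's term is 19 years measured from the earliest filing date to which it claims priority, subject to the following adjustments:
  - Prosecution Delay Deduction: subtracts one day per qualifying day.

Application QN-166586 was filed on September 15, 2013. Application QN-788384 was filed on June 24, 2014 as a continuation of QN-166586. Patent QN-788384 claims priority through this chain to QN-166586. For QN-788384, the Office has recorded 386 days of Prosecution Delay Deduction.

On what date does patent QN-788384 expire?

Earliest priority filing: 15 September 2013.
Base term: 15 September 2013 + 19 years → 15 September 2032.
Prosecution Delay Deduction: −386 days → 26 August 2031.

2031-08-26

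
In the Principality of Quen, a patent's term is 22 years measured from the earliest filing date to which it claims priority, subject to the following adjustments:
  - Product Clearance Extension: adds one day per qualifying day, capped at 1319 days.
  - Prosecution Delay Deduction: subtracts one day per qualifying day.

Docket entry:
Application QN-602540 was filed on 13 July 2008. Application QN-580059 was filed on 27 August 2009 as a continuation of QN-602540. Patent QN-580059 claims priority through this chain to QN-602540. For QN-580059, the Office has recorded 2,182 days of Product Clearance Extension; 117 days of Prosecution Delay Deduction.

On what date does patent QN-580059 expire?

Earliest priority filing: 13 July 2008.
Base term: 13 July 2008 + 22 years → 13 July 2030.
Product Clearance Extension: 2182 days claimed exceeds the 1319-day cap, so +1319 days → 21 February 2034.
Prosecution Delay Deduction: −117 days → 27 October 2033.

October 27, 2033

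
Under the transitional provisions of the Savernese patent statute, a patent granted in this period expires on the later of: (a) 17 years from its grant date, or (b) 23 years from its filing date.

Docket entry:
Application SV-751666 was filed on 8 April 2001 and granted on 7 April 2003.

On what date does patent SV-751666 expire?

(a) grant + 17 years → 7 April 2020.
(b) filing + 23 years → 8 April 2024.
Later of the two: 8 April 2024.

April 8, 2024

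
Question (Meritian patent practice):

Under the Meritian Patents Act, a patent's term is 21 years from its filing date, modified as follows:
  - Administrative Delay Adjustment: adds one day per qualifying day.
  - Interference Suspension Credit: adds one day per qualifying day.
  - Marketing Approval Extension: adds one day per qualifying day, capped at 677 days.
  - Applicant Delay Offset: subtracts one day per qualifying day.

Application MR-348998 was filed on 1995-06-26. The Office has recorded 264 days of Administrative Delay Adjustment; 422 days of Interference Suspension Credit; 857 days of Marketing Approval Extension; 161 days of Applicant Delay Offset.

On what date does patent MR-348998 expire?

Base term: filing date + 21 years → 26 June 2016.
Administrative Delay Adjustment: +264 days → 17 March 2017.
Interference Suspension Credit: +422 days → 13 May 2018.
Marketing Approval Extension: 857 days claimed exceeds the 677-day cap, so +677 days → 20 March 2020.
Applicant Delay Offset: −161 days → 11 October 2019.

October 11, 2019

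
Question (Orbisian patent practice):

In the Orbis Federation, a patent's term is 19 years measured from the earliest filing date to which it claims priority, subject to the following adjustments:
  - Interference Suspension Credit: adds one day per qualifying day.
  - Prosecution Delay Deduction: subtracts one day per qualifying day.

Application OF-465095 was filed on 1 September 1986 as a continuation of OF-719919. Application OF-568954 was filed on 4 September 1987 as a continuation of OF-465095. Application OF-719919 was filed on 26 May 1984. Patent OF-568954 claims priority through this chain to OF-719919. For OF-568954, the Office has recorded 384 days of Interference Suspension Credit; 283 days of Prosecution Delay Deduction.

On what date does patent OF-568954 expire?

2003-09-04

Earliest priority filing: 26 May 1984.
Base term: 26 May 1984 + 19 years → 26 May 2003.
Interference Suspension Credit: +384 days → 13 June 2004.
Prosecution Delay Deduction: −283 days → 4 September 2003.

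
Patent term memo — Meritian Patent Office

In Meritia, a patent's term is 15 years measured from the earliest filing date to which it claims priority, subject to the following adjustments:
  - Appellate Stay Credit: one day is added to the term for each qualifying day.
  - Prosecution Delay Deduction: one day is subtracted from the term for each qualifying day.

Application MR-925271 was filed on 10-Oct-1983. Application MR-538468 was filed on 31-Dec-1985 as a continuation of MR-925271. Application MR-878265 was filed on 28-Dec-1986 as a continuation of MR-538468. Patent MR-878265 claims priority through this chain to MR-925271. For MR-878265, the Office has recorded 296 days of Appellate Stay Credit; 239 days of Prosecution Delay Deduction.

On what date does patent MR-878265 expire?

Earliest priority filing: 10 October 1983.
Base term: 10 October 1983 + 15 years → 10 October 1998.
Appellate Stay Credit: +296 days → 2 August 1999.
Prosecution Delay Deduction: −239 days → 6 December 1998.

1998-12-06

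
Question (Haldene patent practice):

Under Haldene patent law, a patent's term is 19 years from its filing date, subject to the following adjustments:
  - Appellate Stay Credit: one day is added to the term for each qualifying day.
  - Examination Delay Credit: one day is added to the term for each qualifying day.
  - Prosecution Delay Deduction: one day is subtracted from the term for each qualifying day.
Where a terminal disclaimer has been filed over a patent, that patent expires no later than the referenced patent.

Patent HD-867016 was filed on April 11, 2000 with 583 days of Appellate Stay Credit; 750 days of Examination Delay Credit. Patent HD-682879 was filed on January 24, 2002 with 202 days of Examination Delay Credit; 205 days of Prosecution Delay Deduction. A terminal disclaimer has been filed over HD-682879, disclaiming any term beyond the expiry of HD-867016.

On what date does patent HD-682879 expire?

Natural term of HD-682879:
  Base: filing + 19 years → 24 January 2021.
  Examination Delay Credit: +202 days → 14 August 2021.
  Prosecution Delay Deduction: −205 days → 21 January 2021.
Expiry of referenced patent HD-867016:
  Base: filing + 19 years → 11 April 2019.
  Appellate Stay Credit: +583 days → 14 November 2020.
  Examination Delay Credit: +750 days → 4 December 2022.
Terminal disclaimer: HD-682879 expires on the earlier of 21 January 2021 and 4 December 2022.

2021-01-21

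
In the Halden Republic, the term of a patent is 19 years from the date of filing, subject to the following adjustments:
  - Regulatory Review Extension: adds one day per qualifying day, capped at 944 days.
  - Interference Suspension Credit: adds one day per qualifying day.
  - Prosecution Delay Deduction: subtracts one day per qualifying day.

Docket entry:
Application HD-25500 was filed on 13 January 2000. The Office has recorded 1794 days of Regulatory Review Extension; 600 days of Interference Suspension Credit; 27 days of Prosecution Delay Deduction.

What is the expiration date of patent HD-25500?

Base term: filing date + 19 years → 13 January 2019.
Regulatory Review Extension: 1794 days claimed exceeds the 944-day cap, so +944 days → 14 August 2021.
Interference Suspension Credit: +600 days → 6 April 2023.
Prosecution Delay Deduction: −27 days → 10 March 2023.

March 10, 2023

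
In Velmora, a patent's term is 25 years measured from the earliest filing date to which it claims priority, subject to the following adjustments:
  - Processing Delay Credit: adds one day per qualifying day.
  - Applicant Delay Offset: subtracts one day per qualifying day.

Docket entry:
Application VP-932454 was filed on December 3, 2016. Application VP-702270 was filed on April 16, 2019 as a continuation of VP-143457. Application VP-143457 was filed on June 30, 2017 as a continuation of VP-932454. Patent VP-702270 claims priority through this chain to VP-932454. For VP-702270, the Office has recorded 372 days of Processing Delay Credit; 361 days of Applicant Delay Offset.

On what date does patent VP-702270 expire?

2041-12-14

Earliest priority filing: 3 December 2016.
Base term: 3 December 2016 + 25 years → 3 December 2041.
Processing Delay Credit: +372 days → 10 December 2042.
Applicant Delay Offset: −361 days → 14 December 2041.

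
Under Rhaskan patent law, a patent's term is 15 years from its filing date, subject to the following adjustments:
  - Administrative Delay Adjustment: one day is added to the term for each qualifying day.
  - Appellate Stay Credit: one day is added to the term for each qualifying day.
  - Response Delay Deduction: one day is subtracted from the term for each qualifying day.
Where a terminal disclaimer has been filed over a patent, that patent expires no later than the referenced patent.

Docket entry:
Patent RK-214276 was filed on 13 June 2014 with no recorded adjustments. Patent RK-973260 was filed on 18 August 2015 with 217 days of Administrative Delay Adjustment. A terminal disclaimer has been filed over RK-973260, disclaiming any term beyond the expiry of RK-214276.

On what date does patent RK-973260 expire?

June 13, 2029

Natural term of RK-973260:
  Base: filing + 15 years → 18 August 2030.
  Administrative Delay Adjustment: +217 days → 23 March 2031.
Expiry of referenced patent RK-214276:
  Base: filing + 15 years → 13 June 2029.
Terminal disclaimer: RK-973260 expires on the earlier of 23 March 2031 and 13 June 2029.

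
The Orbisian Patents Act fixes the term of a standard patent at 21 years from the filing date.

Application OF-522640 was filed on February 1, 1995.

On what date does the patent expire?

Filing date + 21 years → 1 February 2016.

February 1, 2016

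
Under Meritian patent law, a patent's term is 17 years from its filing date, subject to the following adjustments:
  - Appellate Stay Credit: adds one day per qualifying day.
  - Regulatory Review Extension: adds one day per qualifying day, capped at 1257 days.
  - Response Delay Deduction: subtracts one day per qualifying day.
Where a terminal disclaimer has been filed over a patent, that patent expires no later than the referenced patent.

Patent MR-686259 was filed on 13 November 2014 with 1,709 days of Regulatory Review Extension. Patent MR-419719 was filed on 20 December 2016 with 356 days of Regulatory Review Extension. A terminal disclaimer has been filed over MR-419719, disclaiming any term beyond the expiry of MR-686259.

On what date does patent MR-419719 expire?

Natural term of MR-419719:
  Base: filing + 17 years → 20 December 2033.
  Regulatory Review Extension: 356 days (within the 1257-day cap) → +356 days → 11 December 2034.
Expiry of referenced patent MR-686259:
  Base: filing + 17 years → 13 November 2031.
  Regulatory Review Extension: 1709 days claimed exceeds the 1257-day cap, so +1257 days → 23 April 2035.
Terminal disclaimer: MR-419719 expires on the earlier of 11 December 2034 and 23 April 2035.

December 11, 2034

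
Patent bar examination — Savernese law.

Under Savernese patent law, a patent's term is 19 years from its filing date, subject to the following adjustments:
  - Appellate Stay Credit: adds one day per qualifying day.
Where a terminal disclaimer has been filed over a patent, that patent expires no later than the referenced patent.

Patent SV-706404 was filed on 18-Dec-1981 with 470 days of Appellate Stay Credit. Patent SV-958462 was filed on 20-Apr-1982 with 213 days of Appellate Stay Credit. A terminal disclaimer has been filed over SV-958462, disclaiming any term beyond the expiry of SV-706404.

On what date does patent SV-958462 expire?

Natural term of SV-958462:
  Base: filing + 19 years → 20 April 2001.
  Appellate Stay Credit: +213 days → 19 November 2001.
Expiry of referenced patent SV-706404:
  Base: filing + 19 years → 18 December 2000.
  Appellate Stay Credit: +470 days → 2 April 2002.
Terminal disclaimer: SV-958462 expires on the earlier of 19 November 2001 and 2 April 2002.

2001-11-19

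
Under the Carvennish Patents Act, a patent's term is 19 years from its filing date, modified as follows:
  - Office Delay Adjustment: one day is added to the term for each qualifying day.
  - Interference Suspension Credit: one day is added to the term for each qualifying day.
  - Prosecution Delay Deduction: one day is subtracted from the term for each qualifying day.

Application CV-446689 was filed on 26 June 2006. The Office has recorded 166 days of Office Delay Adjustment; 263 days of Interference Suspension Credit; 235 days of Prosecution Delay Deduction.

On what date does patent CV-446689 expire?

January 6, 2026

Base term: filing date + 19 years → 26 June 2025.
Office Delay Adjustment: +166 days → 9 December 2025.
Interference Suspension Credit: +263 days → 29 August 2026.
Prosecution Delay Deduction: −235 days → 6 January 2026.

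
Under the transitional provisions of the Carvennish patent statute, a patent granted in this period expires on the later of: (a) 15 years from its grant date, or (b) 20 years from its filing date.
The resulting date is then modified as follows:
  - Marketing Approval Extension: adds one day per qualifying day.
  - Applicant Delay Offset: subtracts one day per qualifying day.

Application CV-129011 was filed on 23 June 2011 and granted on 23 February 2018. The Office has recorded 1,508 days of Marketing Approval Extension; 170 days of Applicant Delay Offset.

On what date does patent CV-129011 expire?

2036-10-23

(a) grant + 15 years → 23 February 2033.
(b) filing + 20 years → 23 June 2031.
Later of the two: 23 February 2033.
Marketing Approval Extension: +1508 days → 11 April 2037.
Applicant Delay Offset: −170 days → 23 October 2036.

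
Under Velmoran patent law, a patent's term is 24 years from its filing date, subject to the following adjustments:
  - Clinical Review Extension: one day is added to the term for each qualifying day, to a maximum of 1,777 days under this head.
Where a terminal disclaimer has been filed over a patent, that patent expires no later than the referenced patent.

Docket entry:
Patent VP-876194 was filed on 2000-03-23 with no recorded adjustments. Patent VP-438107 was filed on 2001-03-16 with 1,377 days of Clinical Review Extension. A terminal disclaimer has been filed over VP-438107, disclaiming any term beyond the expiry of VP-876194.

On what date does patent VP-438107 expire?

Natural term of VP-438107:
  Base: filing + 24 years → 16 March 2025.
  Clinical Review Extension: 1377 days (within the 1777-day cap) → +1377 days → 22 December 2028.
Expiry of referenced patent VP-876194:
  Base: filing + 24 years → 23 March 2024.
Terminal disclaimer: VP-438107 expires on the earlier of 22 December 2028 and 23 March 2024.

March 23, 2024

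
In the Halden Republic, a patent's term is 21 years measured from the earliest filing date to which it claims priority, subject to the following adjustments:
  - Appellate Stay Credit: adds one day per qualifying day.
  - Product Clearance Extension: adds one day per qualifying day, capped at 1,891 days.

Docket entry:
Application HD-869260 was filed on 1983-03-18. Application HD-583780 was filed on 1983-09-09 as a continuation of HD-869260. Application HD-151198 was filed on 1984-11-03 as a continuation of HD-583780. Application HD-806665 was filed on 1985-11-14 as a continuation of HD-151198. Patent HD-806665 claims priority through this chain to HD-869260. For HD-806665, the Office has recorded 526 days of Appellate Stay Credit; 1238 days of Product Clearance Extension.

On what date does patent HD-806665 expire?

2009-01-15

Earliest priority filing: 18 March 1983.
Base term: 18 March 1983 + 21 years → 18 March 2004.
Appellate Stay Credit: +526 days → 26 August 2005.
Product Clearance Extension: 1238 days (within the 1891-day cap) → +1238 days → 15 January 2009.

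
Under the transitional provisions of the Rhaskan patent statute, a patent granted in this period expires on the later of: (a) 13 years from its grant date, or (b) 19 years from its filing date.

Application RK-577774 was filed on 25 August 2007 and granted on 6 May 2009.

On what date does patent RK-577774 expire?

(a) grant + 13 years → 6 May 2022.
(b) filing + 19 years → 25 August 2026.
Later of the two: 25 August 2026.

August 25, 2026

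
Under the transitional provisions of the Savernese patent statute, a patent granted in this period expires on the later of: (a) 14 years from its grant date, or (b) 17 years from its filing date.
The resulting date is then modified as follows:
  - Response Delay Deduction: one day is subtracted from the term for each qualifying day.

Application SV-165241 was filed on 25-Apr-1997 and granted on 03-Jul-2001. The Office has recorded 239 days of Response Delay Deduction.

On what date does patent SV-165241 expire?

(a) grant + 14 years → 3 July 2015.
(b) filing + 17 years → 25 April 2014.
Later of the two: 3 July 2015.
Response Delay Deduction: −239 days → 6 November 2014.

November 6, 2014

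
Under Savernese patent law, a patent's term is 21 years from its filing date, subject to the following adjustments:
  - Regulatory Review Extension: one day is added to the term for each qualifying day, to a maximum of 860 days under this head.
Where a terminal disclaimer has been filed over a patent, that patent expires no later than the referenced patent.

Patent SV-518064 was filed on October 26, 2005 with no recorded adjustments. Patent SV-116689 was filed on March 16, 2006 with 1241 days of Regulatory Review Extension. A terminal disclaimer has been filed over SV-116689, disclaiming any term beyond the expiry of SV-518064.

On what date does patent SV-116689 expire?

2026-10-26

Natural term of SV-116689:
  Base: filing + 21 years → 16 March 2027.
  Regulatory Review Extension: 1241 days claimed exceeds the 860-day cap, so +860 days → 23 July 2029.
Expiry of referenced patent SV-518064:
  Base: filing + 21 years → 26 October 2026.
Terminal disclaimer: SV-116689 expires on the earlier of 23 July 2029 and 26 October 2026.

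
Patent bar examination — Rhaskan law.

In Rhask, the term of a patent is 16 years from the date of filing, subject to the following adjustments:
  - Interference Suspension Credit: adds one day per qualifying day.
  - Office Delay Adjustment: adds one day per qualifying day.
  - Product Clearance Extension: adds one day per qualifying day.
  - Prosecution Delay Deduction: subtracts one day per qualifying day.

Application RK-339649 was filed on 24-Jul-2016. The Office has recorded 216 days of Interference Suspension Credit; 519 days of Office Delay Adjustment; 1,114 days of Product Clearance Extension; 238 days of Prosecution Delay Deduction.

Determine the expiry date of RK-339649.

2036-12-21

Base term: filing date + 16 years → 24 July 2032.
Interference Suspension Credit: +216 days → 25 February 2033.
Office Delay Adjustment: +519 days → 29 July 2034.
Product Clearance Extension: +1114 days → 16 August 2037.
Prosecution Delay Deduction: −238 days → 21 December 2036.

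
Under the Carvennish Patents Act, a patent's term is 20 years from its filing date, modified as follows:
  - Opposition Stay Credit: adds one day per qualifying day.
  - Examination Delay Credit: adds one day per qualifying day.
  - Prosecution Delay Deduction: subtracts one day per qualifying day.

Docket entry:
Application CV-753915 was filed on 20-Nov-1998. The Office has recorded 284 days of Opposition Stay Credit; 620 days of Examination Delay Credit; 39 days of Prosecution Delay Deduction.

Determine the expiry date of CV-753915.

Base term: filing date + 20 years → 20 November 2018.
Opposition Stay Credit: +284 days → 31 August 2019.
Examination Delay Credit: +620 days → 12 May 2021.
Prosecution Delay Deduction: −39 days → 3 April 2021.

2021-04-03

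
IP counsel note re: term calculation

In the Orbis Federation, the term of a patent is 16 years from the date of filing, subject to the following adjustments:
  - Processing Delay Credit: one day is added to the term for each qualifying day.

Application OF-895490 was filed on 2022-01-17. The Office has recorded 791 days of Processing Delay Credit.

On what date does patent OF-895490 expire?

March 18, 2040

Base term: filing date + 16 years → 17 January 2038.
Processing Delay Credit: +791 days → 18 March 2040.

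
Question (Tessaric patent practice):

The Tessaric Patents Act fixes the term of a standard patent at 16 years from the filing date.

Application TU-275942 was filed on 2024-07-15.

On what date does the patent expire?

2040-07-15

Filing date + 16 years → 15 July 2040.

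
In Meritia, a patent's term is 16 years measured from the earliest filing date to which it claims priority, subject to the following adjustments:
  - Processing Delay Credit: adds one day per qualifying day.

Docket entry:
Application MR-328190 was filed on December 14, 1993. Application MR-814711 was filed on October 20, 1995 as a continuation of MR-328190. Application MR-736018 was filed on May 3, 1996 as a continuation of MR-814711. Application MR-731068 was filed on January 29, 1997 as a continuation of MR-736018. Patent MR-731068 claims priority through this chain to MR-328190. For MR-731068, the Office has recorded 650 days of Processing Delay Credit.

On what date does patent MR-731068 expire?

2011-09-25

Earliest priority filing: 14 December 1993.
Base term: 14 December 1993 + 16 years → 14 December 2009.
Processing Delay Credit: +650 days → 25 September 2011.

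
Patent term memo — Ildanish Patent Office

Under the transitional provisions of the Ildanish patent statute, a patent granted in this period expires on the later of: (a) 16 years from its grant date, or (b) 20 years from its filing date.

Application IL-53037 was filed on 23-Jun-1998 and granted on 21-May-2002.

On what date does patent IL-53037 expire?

June 23, 2018

(a) grant + 16 years → 21 May 2018.
(b) filing + 20 years → 23 June 2018.
Later of the two: 23 June 2018.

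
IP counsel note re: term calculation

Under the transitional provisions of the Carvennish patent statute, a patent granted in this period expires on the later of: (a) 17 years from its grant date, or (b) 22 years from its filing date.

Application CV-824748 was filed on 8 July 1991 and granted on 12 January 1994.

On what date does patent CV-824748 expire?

July 8, 2013

(a) grant + 17 years → 12 January 2011.
(b) filing + 22 years → 8 July 2013.
Later of the two: 8 July 2013.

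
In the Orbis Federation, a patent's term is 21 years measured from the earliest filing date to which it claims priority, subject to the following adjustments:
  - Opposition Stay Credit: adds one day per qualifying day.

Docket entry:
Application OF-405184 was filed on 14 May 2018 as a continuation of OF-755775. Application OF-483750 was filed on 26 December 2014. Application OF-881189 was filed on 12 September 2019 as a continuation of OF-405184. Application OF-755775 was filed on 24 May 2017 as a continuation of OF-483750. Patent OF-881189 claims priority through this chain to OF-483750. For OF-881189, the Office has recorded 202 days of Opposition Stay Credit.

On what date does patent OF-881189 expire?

July 15, 2036

Earliest priority filing: 26 December 2014.
Base term: 26 December 2014 + 21 years → 26 December 2035.
Opposition Stay Credit: +202 days → 15 July 2036.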